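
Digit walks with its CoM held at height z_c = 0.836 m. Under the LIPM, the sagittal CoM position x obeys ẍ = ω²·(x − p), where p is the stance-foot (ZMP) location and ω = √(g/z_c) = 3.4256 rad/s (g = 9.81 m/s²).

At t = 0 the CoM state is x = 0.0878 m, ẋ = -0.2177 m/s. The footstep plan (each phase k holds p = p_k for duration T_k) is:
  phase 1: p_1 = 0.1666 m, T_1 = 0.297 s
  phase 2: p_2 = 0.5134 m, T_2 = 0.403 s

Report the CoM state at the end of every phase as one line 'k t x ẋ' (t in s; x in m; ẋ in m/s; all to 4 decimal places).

phase 1: p=0.1666, T=0.297, ωT=1.017403, cosh=1.563768, sinh=1.202235; start (x,ẋ)=(0.087800, -0.217700) → end (x,ẋ)=(-0.033028, -0.664960)
phase 2: p=0.5134, T=0.403, ωT=1.380517, cosh=2.114202, sinh=1.862754; start (x,ẋ)=(-0.033028, -0.664960) → end (x,ẋ)=(-1.003448, -4.892645)

1 0.2970 -0.0330 -0.6650
2 0.7000 -1.0034 -4.8926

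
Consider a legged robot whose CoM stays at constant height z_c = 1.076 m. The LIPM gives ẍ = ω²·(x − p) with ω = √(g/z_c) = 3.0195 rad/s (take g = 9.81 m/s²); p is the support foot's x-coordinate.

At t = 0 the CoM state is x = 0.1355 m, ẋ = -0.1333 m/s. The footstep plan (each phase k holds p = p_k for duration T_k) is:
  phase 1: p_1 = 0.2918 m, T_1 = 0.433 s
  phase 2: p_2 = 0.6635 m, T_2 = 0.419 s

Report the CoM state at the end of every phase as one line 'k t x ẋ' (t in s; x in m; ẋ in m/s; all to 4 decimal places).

1 0.4330 -0.0939 -1.0729
2 0.8520 -1.3647 -5.7817

phase 1: p=0.2918, T=0.433, ωT=1.307443, cosh=1.983611, sinh=1.713100; start (x,ẋ)=(0.135500, -0.133300) → end (x,ẋ)=(-0.093866, -1.072909)
phase 2: p=0.6635, T=0.419, ωT=1.265170, cosh=1.912944, sinh=1.630753; start (x,ẋ)=(-0.093866, -1.072909) → end (x,ẋ)=(-1.364748, -5.781727)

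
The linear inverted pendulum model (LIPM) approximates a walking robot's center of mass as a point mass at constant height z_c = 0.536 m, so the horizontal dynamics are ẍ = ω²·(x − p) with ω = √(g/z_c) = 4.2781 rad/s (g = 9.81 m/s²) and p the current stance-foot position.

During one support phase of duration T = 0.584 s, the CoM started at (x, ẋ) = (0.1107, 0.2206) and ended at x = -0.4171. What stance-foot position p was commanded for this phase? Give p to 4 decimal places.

ωT = 4.2781·0.584 = 2.498410; cosh(ωT) = 6.122680, sinh(ωT) = 6.040464
x(T) = p + (x₀−p)·cosh(ωT) + (ẋ₀/ω)·sinh(ωT) ⇒ p·(1 − cosh) = x(T) − x₀·cosh − (ẋ₀/ω)·sinh
numerator   = -0.4171 − (0.1107)·6.122680 − (0.2206/4.2781)·6.040464 = -1.406357
denominator = 1 − 6.122680 = -5.122680
p = -1.406357 / -5.122680 = 0.2745

p = 0.2745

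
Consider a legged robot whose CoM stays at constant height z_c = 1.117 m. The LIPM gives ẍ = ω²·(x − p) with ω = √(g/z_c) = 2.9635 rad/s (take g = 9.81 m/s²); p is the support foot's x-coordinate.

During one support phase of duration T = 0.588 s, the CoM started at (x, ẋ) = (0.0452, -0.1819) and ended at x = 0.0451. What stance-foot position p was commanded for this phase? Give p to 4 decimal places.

ωT = 2.9635·0.588 = 1.742538; cosh(ωT) = 2.943449, sinh(ωT) = 2.768373
x(T) = p + (x₀−p)·cosh(ωT) + (ẋ₀/ω)·sinh(ωT) ⇒ p·(1 − cosh) = x(T) − x₀·cosh − (ẋ₀/ω)·sinh
numerator   = 0.0451 − (0.0452)·2.943449 − (-0.1819/2.9635)·2.768373 = 0.081979
denominator = 1 − 2.943449 = -1.943449
p = 0.081979 / -1.943449 = -0.0422

p = -0.0422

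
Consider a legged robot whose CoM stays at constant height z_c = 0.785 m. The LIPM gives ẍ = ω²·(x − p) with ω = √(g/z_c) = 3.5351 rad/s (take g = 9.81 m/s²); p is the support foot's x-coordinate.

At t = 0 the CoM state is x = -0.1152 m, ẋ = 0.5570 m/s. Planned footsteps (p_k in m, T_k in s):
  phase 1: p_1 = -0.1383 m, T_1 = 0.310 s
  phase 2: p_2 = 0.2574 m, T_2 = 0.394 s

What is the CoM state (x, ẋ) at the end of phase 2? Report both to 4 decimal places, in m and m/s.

x = 0.4942, ẋ = 1.2240

phase 1: p=-0.1383, T=0.310, ωT=1.095881, cosh=1.663031, sinh=1.328786; start (x,ẋ)=(-0.115200, 0.557000) → end (x,ẋ)=(0.109483, 1.034818)
phase 2: p=0.2574, T=0.394, ωT=1.392829, cosh=2.137299, sinh=1.888927; start (x,ẋ)=(0.109483, 1.034818) → end (x,ẋ)=(0.494197, 1.223994)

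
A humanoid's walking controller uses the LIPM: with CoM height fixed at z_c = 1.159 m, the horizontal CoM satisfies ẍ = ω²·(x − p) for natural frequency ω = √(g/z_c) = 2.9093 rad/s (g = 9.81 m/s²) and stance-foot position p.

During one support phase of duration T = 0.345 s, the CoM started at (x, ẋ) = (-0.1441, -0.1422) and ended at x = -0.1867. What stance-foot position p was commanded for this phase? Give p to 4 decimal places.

ωT = 2.9093·0.345 = 1.003708; cosh(ωT) = 1.547449, sinh(ωT) = 1.180932
x(T) = p + (x₀−p)·cosh(ωT) + (ẋ₀/ω)·sinh(ωT) ⇒ p·(1 − cosh) = x(T) − x₀·cosh − (ẋ₀/ω)·sinh
numerator   = -0.1867 − (-0.1441)·1.547449 − (-0.1422/2.9093)·1.180932 = 0.094009
denominator = 1 − 1.547449 = -0.547449
p = 0.094009 / -0.547449 = -0.1717

p = -0.1717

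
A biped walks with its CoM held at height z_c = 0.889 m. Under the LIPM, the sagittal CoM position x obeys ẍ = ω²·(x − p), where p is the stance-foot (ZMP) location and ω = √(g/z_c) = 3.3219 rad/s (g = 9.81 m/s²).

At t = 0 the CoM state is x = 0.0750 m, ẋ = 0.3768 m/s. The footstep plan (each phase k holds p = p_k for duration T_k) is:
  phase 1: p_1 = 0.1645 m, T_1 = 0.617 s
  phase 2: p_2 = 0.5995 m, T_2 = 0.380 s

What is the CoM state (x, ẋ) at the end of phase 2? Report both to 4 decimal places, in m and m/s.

phase 1: p=0.1645, T=0.617, ωT=2.049612, cosh=3.946837, sinh=3.818053; start (x,ẋ)=(0.075000, 0.376800) → end (x,ẋ)=(0.244336, 0.352023)
phase 2: p=0.5995, T=0.380, ωT=1.262322, cosh=1.908307, sinh=1.625310; start (x,ẋ)=(0.244336, 0.352023) → end (x,ẋ)=(0.093973, -1.245804)

x = 0.0940, ẋ = -1.2458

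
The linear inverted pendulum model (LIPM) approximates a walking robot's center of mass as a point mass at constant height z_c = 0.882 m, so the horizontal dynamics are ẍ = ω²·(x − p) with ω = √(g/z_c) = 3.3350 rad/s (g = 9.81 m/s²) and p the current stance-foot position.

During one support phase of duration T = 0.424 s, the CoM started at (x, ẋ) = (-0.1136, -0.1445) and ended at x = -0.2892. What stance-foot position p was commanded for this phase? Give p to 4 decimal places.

ωT = 3.3350·0.424 = 1.414040; cosh(ωT) = 2.177848, sinh(ωT) = 1.934689
x(T) = p + (x₀−p)·cosh(ωT) + (ẋ₀/ω)·sinh(ωT) ⇒ p·(1 − cosh) = x(T) − x₀·cosh − (ẋ₀/ω)·sinh
numerator   = -0.2892 − (-0.1136)·2.177848 − (-0.1445/3.3350)·1.934689 = 0.042030
denominator = 1 − 2.177848 = -1.177848
p = 0.042030 / -1.177848 = -0.0357

p = -0.0357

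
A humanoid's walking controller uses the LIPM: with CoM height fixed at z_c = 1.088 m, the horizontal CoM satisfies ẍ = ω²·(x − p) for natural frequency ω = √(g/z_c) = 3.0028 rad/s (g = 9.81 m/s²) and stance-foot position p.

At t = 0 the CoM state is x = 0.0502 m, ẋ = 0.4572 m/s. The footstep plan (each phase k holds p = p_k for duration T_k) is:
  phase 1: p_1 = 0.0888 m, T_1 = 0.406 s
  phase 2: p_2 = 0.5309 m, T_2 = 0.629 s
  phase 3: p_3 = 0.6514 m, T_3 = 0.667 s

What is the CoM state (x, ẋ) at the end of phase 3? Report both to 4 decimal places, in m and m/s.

x = -1.2156, ẋ = -5.5268

phase 1: p=0.0888, T=0.406, ωT=1.219137, cosh=1.839875, sinh=1.544390; start (x,ẋ)=(0.050200, 0.457200) → end (x,ẋ)=(0.252926, 0.662184)
phase 2: p=0.5309, T=0.629, ωT=1.888761, cosh=3.381216, sinh=3.229957; start (x,ẋ)=(0.252926, 0.662184) → end (x,ẋ)=(0.303288, -0.457056)
phase 3: p=0.6514, T=0.667, ωT=2.002868, cosh=3.772612, sinh=3.637664; start (x,ẋ)=(0.303288, -0.457056) → end (x,ẋ)=(-1.215581, -5.526787)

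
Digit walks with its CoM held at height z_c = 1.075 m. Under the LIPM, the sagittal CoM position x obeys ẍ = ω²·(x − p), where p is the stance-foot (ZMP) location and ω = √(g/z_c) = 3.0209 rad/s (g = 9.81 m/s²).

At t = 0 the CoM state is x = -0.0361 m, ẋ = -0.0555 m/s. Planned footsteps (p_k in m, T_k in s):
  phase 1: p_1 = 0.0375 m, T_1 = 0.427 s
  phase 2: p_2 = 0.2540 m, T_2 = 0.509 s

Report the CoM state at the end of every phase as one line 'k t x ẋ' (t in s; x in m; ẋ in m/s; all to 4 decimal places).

phase 1: p=0.0375, T=0.427, ωT=1.289924, cosh=1.953902, sinh=1.678610; start (x,ẋ)=(-0.036100, -0.055500) → end (x,ẋ)=(-0.137147, -0.481661)
phase 2: p=0.2540, T=0.509, ωT=1.537638, cosh=2.434237, sinh=2.219349; start (x,ẋ)=(-0.137147, -0.481661) → end (x,ẋ)=(-1.052003, -3.794892)

1 0.4270 -0.1371 -0.4817
2 0.9360 -1.0520 -3.7949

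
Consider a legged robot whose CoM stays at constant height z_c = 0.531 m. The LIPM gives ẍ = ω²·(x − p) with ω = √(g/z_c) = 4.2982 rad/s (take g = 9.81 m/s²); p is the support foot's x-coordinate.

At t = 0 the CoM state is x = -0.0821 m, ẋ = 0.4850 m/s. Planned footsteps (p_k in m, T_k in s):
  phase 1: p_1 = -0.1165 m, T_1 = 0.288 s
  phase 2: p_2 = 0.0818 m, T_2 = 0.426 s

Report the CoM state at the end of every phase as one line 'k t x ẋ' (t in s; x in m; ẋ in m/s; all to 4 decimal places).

phase 1: p=-0.1165, T=0.288, ωT=1.237882, cosh=1.869149, sinh=1.579151; start (x,ẋ)=(-0.082100, 0.485000) → end (x,ẋ)=(0.125987, 1.140028)
phase 2: p=0.0818, T=0.426, ωT=1.831033, cosh=3.200289, sinh=3.040041; start (x,ẋ)=(0.125987, 1.140028) → end (x,ẋ)=(1.029533, 4.225796)

1 0.2880 0.1260 1.1400
2 0.7140 1.0295 4.2258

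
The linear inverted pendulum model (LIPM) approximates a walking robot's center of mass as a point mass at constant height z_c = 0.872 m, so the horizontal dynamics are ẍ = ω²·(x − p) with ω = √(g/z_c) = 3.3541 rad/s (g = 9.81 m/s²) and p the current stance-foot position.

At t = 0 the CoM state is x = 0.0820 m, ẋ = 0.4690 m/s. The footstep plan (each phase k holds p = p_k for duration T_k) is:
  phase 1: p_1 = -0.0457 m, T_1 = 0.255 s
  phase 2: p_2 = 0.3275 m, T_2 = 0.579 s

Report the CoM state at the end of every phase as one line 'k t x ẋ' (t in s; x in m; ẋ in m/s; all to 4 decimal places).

phase 1: p=-0.0457, T=0.255, ωT=0.855295, cosh=1.388613, sinh=0.963456; start (x,ẋ)=(0.082000, 0.469000) → end (x,ẋ)=(0.266345, 1.063926)
phase 2: p=0.3275, T=0.579, ωT=1.942024, cosh=3.558131, sinh=3.414718; start (x,ẋ)=(0.266345, 1.063926) → end (x,ẋ)=(1.193056, 3.085159)

1 0.2550 0.2663 1.0639
2 0.8340 1.1931 3.0852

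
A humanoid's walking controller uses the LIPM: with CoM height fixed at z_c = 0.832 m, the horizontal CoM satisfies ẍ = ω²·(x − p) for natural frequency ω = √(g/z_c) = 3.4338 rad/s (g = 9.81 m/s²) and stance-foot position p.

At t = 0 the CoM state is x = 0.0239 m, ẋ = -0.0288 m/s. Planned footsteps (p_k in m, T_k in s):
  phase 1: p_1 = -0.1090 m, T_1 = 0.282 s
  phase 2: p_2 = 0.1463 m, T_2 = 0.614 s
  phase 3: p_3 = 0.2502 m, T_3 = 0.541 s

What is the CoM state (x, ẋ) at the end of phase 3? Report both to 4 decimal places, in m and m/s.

x = 1.8232, ẋ = 5.4703

phase 1: p=-0.1090, T=0.282, ωT=0.968332, cosh=1.506632, sinh=1.126915; start (x,ẋ)=(0.023900, -0.028800) → end (x,ẋ)=(0.081780, 0.470879)
phase 2: p=0.1463, T=0.614, ωT=2.108353, cosh=4.178054, sinh=4.056616; start (x,ẋ)=(0.081780, 0.470879) → end (x,ẋ)=(0.433017, 1.068615)
phase 3: p=0.2502, T=0.541, ωT=1.857686, cosh=3.282461, sinh=3.126427; start (x,ẋ)=(0.433017, 1.068615) → end (x,ẋ)=(1.823248, 5.470322)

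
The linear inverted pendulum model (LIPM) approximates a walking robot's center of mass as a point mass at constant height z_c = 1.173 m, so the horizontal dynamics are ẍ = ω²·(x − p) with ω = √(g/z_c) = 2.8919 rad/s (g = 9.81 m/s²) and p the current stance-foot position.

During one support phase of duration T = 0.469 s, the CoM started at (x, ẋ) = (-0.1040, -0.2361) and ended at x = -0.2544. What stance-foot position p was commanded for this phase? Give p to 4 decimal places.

p = -0.1017

ωT = 2.8919·0.469 = 1.356301; cosh(ωT) = 2.069710, sinh(ωT) = 1.812098
x(T) = p + (x₀−p)·cosh(ωT) + (ẋ₀/ω)·sinh(ωT) ⇒ p·(1 − cosh) = x(T) − x₀·cosh − (ẋ₀/ω)·sinh
numerator   = -0.2544 − (-0.1040)·2.069710 − (-0.2361/2.8919)·1.812098 = 0.108793
denominator = 1 − 2.069710 = -1.069710
p = 0.108793 / -1.069710 = -0.1017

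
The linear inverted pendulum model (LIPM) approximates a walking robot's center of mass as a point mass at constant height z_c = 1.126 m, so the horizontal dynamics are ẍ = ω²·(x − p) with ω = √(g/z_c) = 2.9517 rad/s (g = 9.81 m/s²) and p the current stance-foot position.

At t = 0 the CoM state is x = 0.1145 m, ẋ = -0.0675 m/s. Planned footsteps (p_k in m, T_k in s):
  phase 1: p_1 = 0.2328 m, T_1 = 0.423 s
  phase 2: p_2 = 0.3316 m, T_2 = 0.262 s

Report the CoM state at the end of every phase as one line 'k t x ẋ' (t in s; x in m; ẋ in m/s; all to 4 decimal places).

1 0.4230 -0.0269 -0.6857
2 0.6850 -0.3377 -1.8036

phase 1: p=0.2328, T=0.423, ωT=1.248569, cosh=1.886134, sinh=1.599219; start (x,ẋ)=(0.114500, -0.067500) → end (x,ẋ)=(-0.026901, -0.685739)
phase 2: p=0.3316, T=0.262, ωT=0.773345, cosh=1.314235, sinh=0.852768; start (x,ẋ)=(-0.026901, -0.685739) → end (x,ẋ)=(-0.337670, -1.803611)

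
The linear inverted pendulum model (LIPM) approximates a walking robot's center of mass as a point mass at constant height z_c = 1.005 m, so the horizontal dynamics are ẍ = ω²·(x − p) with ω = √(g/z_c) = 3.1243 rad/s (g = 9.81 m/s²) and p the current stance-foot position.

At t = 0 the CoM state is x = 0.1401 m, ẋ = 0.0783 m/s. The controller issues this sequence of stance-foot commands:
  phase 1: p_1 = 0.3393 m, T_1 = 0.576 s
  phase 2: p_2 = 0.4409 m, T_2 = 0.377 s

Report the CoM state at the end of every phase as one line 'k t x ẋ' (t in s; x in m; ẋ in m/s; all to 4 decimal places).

1 0.5760 -0.2058 -1.5871
2 0.9530 -1.4553 -5.7908

phase 1: p=0.3393, T=0.576, ωT=1.799597, cosh=3.106287, sinh=2.940922; start (x,ẋ)=(0.140100, 0.078300) → end (x,ẋ)=(-0.205768, -1.587091)
phase 2: p=0.4409, T=0.377, ωT=1.177861, cosh=1.777679, sinh=1.469742; start (x,ẋ)=(-0.205768, -1.587091) → end (x,ẋ)=(-1.455272, -5.790784)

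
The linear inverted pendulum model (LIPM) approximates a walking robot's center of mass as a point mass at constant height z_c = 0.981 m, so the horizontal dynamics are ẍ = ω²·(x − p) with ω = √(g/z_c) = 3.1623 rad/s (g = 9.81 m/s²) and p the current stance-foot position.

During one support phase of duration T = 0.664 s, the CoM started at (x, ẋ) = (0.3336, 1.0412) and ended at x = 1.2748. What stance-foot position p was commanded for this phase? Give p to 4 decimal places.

p = 0.4553

ωT = 3.1623·0.664 = 2.099767; cosh(ωT) = 4.143377, sinh(ωT) = 4.020892
x(T) = p + (x₀−p)·cosh(ωT) + (ẋ₀/ω)·sinh(ωT) ⇒ p·(1 − cosh) = x(T) − x₀·cosh − (ẋ₀/ω)·sinh
numerator   = 1.2748 − (0.3336)·4.143377 − (1.0412/3.1623)·4.020892 = -1.431325
denominator = 1 − 4.143377 = -3.143377
p = -1.431325 / -3.143377 = 0.4553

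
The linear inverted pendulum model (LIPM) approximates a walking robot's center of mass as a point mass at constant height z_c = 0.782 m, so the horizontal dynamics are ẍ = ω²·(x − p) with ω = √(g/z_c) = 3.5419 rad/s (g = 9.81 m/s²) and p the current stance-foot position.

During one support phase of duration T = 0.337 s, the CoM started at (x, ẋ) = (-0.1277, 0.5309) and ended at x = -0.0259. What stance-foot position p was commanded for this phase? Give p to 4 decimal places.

p = 0.0255

ωT = 3.5419·0.337 = 1.193620; cosh(ωT) = 1.801062, sinh(ωT) = 1.497941
x(T) = p + (x₀−p)·cosh(ωT) + (ẋ₀/ω)·sinh(ωT) ⇒ p·(1 − cosh) = x(T) − x₀·cosh − (ẋ₀/ω)·sinh
numerator   = -0.0259 − (-0.1277)·1.801062 − (0.5309/3.5419)·1.497941 = -0.020433
denominator = 1 − 1.801062 = -0.801062
p = -0.020433 / -0.801062 = 0.0255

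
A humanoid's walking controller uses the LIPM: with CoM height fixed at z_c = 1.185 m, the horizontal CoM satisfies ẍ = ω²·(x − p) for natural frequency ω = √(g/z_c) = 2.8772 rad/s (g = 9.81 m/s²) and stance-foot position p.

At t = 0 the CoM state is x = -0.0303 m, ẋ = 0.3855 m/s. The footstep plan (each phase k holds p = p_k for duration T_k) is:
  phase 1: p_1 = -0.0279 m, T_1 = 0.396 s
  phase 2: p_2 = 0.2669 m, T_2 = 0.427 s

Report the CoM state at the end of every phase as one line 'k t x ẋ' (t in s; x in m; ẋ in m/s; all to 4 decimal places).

phase 1: p=-0.0279, T=0.396, ωT=1.139371, cosh=1.722412, sinh=1.402391; start (x,ẋ)=(-0.030300, 0.385500) → end (x,ẋ)=(0.155865, 0.654306)
phase 2: p=0.2669, T=0.427, ωT=1.228564, cosh=1.854517, sinh=1.561805; start (x,ẋ)=(0.155865, 0.654306) → end (x,ẋ)=(0.416154, 0.714471)

1 0.3960 0.1559 0.6543
2 0.8230 0.4162 0.7145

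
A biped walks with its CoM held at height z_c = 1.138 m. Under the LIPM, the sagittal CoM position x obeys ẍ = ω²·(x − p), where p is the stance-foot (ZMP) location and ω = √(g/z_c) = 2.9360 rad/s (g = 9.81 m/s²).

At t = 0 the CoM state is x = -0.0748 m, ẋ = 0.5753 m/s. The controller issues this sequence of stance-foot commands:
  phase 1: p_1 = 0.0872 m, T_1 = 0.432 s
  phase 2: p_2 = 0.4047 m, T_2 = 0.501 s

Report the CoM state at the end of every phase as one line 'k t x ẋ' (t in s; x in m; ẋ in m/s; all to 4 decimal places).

1 0.4320 0.0972 0.3250
2 0.9330 -0.0717 -1.1168

phase 1: p=0.0872, T=0.432, ωT=1.268352, cosh=1.918142, sinh=1.636847; start (x,ẋ)=(-0.074800, 0.575300) → end (x,ẋ)=(0.097196, 0.324970)
phase 2: p=0.4047, T=0.501, ωT=1.470936, cosh=2.291509, sinh=2.061799; start (x,ẋ)=(0.097196, 0.324970) → end (x,ẋ)=(-0.071739, -1.116785)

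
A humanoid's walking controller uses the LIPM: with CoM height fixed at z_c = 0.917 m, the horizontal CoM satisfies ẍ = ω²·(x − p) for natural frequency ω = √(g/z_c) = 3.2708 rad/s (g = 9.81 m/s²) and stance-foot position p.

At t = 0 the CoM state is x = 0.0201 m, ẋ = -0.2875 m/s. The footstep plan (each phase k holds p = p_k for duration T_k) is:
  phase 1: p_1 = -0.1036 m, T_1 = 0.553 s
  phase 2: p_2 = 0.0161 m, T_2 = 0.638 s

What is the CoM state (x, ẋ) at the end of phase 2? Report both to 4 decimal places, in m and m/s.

phase 1: p=-0.1036, T=0.553, ωT=1.808752, cosh=3.133344, sinh=2.969485; start (x,ẋ)=(0.020100, -0.287500) → end (x,ẋ)=(0.022980, 0.300611)
phase 2: p=0.0161, T=0.638, ωT=2.086770, cosh=4.091467, sinh=3.967379; start (x,ẋ)=(0.022980, 0.300611) → end (x,ẋ)=(0.408881, 1.319218)

x = 0.4089, ẋ = 1.3192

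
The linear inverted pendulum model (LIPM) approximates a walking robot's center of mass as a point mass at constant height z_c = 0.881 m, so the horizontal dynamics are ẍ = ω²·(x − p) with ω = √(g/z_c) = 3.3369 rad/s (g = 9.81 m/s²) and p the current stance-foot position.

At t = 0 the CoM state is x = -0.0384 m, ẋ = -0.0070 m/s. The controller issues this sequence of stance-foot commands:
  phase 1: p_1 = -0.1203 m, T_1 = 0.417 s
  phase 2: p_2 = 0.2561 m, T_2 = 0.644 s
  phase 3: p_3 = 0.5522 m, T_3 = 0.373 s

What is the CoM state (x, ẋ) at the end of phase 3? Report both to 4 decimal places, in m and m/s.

phase 1: p=-0.1203, T=0.417, ωT=1.391487, cosh=2.134765, sinh=1.886060; start (x,ẋ)=(-0.038400, -0.007000) → end (x,ẋ)=(0.050581, 0.500502)
phase 2: p=0.2561, T=0.644, ωT=2.148964, cosh=4.346285, sinh=4.229680; start (x,ẋ)=(0.050581, 0.500502) → end (x,ẋ)=(-0.002735, -0.725378)
phase 3: p=0.5522, T=0.373, ωT=1.244664, cosh=1.879902, sinh=1.591865; start (x,ẋ)=(-0.002735, -0.725378) → end (x,ẋ)=(-0.837064, -4.311393)

x = -0.8371, ẋ = -4.3114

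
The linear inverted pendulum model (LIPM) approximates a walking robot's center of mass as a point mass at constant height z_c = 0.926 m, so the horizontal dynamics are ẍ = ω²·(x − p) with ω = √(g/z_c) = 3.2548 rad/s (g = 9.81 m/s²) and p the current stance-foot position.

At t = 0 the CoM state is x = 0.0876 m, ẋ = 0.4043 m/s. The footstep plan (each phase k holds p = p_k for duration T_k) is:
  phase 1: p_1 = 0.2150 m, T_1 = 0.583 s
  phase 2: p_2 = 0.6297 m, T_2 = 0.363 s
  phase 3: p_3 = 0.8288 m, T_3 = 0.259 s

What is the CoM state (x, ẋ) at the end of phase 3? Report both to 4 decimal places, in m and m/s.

phase 1: p=0.2150, T=0.583, ωT=1.897548, cosh=3.409730, sinh=3.259794; start (x,ẋ)=(0.087600, 0.404300) → end (x,ẋ)=(0.185521, 0.026843)
phase 2: p=0.6297, T=0.363, ωT=1.181492, cosh=1.783028, sinh=1.476207; start (x,ẋ)=(0.185521, 0.026843) → end (x,ẋ)=(-0.150109, -2.086313)
phase 3: p=0.8288, T=0.259, ωT=0.842993, cosh=1.376865, sinh=0.946445; start (x,ẋ)=(-0.150109, -2.086313) → end (x,ẋ)=(-1.125694, -5.888093)

x = -1.1257, ẋ = -5.8881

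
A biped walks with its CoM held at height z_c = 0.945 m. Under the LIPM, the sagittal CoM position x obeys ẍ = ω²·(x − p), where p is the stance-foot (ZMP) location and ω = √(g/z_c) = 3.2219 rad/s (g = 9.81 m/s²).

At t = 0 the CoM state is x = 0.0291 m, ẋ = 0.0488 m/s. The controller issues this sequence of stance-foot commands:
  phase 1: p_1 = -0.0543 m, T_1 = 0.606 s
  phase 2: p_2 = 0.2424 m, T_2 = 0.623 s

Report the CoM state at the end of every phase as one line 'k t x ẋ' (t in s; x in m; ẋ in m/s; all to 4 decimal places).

1 0.6060 0.2977 1.1030
2 1.2290 1.7030 4.8301

phase 1: p=-0.0543, T=0.606, ωT=1.952471, cosh=3.594001, sinh=3.452078; start (x,ẋ)=(0.029100, 0.048800) → end (x,ẋ)=(0.297726, 1.102983)
phase 2: p=0.2424, T=0.623, ωT=2.007244, cosh=3.788567, sinh=3.654208; start (x,ẋ)=(0.297726, 1.102983) → end (x,ẋ)=(1.702986, 4.830106)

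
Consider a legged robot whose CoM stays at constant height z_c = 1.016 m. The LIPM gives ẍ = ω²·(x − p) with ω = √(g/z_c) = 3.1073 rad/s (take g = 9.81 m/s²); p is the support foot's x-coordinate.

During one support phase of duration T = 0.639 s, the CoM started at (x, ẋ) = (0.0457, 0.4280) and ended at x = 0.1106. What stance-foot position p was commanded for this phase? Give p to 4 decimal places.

ωT = 3.1073·0.639 = 1.985565; cosh(ωT) = 3.710231, sinh(ωT) = 3.572928
x(T) = p + (x₀−p)·cosh(ωT) + (ẋ₀/ω)·sinh(ωT) ⇒ p·(1 − cosh) = x(T) − x₀·cosh − (ẋ₀/ω)·sinh
numerator   = 0.1106 − (0.0457)·3.710231 − (0.4280/3.1073)·3.572928 = -0.551093
denominator = 1 − 3.710231 = -2.710231
p = -0.551093 / -2.710231 = 0.2033

p = 0.2033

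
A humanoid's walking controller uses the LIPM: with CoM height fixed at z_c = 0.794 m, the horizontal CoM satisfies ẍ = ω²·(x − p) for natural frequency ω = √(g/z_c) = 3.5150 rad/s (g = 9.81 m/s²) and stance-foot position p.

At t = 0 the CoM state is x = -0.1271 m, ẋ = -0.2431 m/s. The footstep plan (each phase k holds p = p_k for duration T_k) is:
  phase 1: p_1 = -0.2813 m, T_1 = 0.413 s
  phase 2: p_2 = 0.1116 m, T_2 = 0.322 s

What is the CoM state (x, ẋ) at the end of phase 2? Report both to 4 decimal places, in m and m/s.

x = 0.0106, ẋ = 0.0308

phase 1: p=-0.2813, T=0.413, ωT=1.451695, cosh=2.252260, sinh=2.018087; start (x,ẋ)=(-0.127100, -0.243100) → end (x,ẋ)=(-0.073574, 0.546305)
phase 2: p=0.1116, T=0.322, ωT=1.131830, cosh=1.711885, sinh=1.389442; start (x,ẋ)=(-0.073574, 0.546305) → end (x,ẋ)=(0.010552, 0.030842)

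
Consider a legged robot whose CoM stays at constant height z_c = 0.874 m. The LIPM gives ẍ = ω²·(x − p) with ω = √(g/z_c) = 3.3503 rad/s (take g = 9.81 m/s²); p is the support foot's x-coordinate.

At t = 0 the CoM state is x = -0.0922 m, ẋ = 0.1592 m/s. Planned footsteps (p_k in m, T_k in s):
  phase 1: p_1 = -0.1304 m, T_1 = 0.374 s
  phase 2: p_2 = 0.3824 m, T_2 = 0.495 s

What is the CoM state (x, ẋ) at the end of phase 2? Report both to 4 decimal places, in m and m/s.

x = -0.2251, ẋ = -1.7066

phase 1: p=-0.1304, T=0.374, ωT=1.253012, cosh=1.893258, sinh=1.607615; start (x,ẋ)=(-0.092200, 0.159200) → end (x,ẋ)=(0.018313, 0.507152)
phase 2: p=0.3824, T=0.495, ωT=1.658398, cosh=2.720669, sinh=2.530226; start (x,ẋ)=(0.018313, 0.507152) → end (x,ẋ)=(-0.225147, -1.706577)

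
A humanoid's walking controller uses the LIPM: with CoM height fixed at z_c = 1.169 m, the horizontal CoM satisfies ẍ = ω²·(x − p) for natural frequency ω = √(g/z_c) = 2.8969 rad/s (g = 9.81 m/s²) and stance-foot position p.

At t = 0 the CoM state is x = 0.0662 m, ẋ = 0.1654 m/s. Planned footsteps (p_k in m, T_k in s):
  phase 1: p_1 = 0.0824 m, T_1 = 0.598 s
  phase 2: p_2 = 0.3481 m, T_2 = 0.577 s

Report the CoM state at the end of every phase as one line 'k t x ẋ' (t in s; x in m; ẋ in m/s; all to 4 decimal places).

1 0.5980 0.1915 0.3537
2 1.1750 0.2302 -0.1898

phase 1: p=0.0824, T=0.598, ωT=1.732346, cosh=2.915386, sinh=2.738517; start (x,ẋ)=(0.066200, 0.165400) → end (x,ẋ)=(0.191528, 0.353687)
phase 2: p=0.3481, T=0.577, ωT=1.671511, cosh=2.754082, sinh=2.566120; start (x,ẋ)=(0.191528, 0.353687) → end (x,ẋ)=(0.230189, -0.189842)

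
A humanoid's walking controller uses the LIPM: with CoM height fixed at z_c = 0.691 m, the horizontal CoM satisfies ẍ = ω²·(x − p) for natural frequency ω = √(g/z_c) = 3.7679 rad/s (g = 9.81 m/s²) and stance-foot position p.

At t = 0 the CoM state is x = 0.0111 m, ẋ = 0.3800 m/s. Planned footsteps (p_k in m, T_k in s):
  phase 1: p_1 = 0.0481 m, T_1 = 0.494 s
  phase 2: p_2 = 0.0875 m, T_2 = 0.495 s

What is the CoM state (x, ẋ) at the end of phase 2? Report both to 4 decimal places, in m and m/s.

phase 1: p=0.0481, T=0.494, ωT=1.861343, cosh=3.293915, sinh=3.138452; start (x,ẋ)=(0.011100, 0.380000) → end (x,ẋ)=(0.242744, 0.814149)
phase 2: p=0.0875, T=0.495, ωT=1.865110, cosh=3.305764, sinh=3.150885; start (x,ẋ)=(0.242744, 0.814149) → end (x,ẋ)=(1.281528, 4.534476)

x = 1.2815, ẋ = 4.5345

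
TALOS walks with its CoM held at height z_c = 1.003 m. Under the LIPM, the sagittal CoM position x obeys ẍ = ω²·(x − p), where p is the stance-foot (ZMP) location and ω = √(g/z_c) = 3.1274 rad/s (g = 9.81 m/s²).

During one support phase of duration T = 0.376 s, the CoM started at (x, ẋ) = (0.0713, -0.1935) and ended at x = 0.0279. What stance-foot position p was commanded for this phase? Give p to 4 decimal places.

p = 0.0102

ωT = 3.1274·0.376 = 1.175902; cosh(ωT) = 1.774803, sinh(ωT) = 1.466263
x(T) = p + (x₀−p)·cosh(ωT) + (ẋ₀/ω)·sinh(ωT) ⇒ p·(1 − cosh) = x(T) − x₀·cosh − (ẋ₀/ω)·sinh
numerator   = 0.0279 − (0.0713)·1.774803 − (-0.1935/3.1274)·1.466263 = -0.007922
denominator = 1 − 1.774803 = -0.774803
p = -0.007922 / -0.774803 = 0.0102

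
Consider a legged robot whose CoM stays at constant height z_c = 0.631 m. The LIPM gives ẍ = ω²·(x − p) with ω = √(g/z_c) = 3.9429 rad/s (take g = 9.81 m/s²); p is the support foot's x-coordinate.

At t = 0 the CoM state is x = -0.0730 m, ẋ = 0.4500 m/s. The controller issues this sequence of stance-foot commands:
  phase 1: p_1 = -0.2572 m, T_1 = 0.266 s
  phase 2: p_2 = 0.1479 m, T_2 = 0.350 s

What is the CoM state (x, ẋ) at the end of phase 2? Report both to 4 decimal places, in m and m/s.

phase 1: p=-0.2572, T=0.266, ωT=1.048811, cosh=1.602305, sinh=1.251951; start (x,ẋ)=(-0.073000, 0.450000) → end (x,ẋ)=(0.180829, 1.630307)
phase 2: p=0.1479, T=0.350, ωT=1.380015, cosh=2.113268, sinh=1.861693; start (x,ẋ)=(0.180829, 1.630307) → end (x,ẋ)=(0.987259, 3.686989)

x = 0.9873, ẋ = 3.6870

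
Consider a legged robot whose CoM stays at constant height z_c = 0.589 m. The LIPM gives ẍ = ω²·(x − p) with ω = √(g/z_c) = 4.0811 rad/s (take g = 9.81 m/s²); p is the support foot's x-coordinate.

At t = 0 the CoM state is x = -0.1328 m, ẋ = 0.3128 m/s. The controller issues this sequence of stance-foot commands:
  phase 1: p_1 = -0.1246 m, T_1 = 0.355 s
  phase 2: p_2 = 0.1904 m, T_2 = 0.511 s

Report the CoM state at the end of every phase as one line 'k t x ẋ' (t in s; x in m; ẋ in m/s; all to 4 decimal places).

1 0.3550 0.0112 0.6354
2 0.8660 0.0748 -0.3020

phase 1: p=-0.1246, T=0.355, ωT=1.448791, cosh=2.246408, sinh=2.011554; start (x,ẋ)=(-0.132800, 0.312800) → end (x,ẋ)=(0.011157, 0.635360)
phase 2: p=0.1904, T=0.511, ωT=2.085442, cosh=4.086200, sinh=3.961948; start (x,ẋ)=(0.011157, 0.635360) → end (x,ẋ)=(0.074787, -0.301992)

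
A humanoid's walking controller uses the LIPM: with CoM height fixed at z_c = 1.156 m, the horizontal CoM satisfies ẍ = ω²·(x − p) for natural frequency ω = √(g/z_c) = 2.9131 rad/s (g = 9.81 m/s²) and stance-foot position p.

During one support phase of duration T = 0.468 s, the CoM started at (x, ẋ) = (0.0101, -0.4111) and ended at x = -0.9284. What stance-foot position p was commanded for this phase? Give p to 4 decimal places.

p = 0.6389

ωT = 2.9131·0.468 = 1.363331; cosh(ωT) = 2.082500, sinh(ωT) = 1.826693
x(T) = p + (x₀−p)·cosh(ωT) + (ẋ₀/ω)·sinh(ωT) ⇒ p·(1 − cosh) = x(T) − x₀·cosh − (ẋ₀/ω)·sinh
numerator   = -0.9284 − (0.0101)·2.082500 − (-0.4111/2.9131)·1.826693 = -0.691648
denominator = 1 − 2.082500 = -1.082500
p = -0.691648 / -1.082500 = 0.6389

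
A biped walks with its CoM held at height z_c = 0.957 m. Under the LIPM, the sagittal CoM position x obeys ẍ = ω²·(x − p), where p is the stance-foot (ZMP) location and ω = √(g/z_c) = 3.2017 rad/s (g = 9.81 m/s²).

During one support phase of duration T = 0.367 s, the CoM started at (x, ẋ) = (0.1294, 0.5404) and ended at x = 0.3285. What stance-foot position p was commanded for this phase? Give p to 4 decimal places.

p = 0.1916

ωT = 3.2017·0.367 = 1.175024; cosh(ωT) = 1.773516, sinh(ωT) = 1.464704
x(T) = p + (x₀−p)·cosh(ωT) + (ẋ₀/ω)·sinh(ωT) ⇒ p·(1 − cosh) = x(T) − x₀·cosh − (ẋ₀/ω)·sinh
numerator   = 0.3285 − (0.1294)·1.773516 − (0.5404/3.2017)·1.464704 = -0.148214
denominator = 1 − 1.773516 = -0.773516
p = -0.148214 / -0.773516 = 0.1916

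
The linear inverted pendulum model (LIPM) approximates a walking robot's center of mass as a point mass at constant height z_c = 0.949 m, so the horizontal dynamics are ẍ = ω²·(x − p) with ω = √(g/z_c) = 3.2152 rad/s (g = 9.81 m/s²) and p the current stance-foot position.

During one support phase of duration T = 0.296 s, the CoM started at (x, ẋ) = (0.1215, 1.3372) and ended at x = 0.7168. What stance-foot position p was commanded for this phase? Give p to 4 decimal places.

p = -0.1591

ωT = 3.2152·0.296 = 0.951699; cosh(ωT) = 1.488096, sinh(ωT) = 1.102011
x(T) = p + (x₀−p)·cosh(ωT) + (ẋ₀/ω)·sinh(ωT) ⇒ p·(1 − cosh) = x(T) − x₀·cosh − (ẋ₀/ω)·sinh
numerator   = 0.7168 − (0.1215)·1.488096 − (1.3372/3.2152)·1.102011 = 0.077670
denominator = 1 − 1.488096 = -0.488096
p = 0.077670 / -0.488096 = -0.1591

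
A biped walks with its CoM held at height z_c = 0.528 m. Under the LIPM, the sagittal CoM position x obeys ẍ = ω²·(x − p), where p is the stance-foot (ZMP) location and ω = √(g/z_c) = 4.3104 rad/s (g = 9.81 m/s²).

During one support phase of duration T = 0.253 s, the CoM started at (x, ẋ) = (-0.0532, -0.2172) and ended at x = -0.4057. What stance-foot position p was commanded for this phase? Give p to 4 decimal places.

ωT = 4.3104·0.253 = 1.090531; cosh(ωT) = 1.655946, sinh(ωT) = 1.319908
x(T) = p + (x₀−p)·cosh(ωT) + (ẋ₀/ω)·sinh(ωT) ⇒ p·(1 − cosh) = x(T) − x₀·cosh − (ẋ₀/ω)·sinh
numerator   = -0.4057 − (-0.0532)·1.655946 − (-0.2172/4.3104)·1.319908 = -0.251094
denominator = 1 − 1.655946 = -0.655946
p = -0.251094 / -0.655946 = 0.3828

p = 0.3828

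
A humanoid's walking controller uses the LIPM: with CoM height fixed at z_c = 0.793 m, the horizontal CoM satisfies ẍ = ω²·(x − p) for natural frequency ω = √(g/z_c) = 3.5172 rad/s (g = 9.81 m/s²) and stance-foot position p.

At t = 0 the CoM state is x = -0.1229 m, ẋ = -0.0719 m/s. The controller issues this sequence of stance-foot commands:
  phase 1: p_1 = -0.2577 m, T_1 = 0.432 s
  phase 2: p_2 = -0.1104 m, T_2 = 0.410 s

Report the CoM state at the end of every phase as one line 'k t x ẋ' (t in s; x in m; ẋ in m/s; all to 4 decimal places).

phase 1: p=-0.2577, T=0.432, ωT=1.519430, cosh=2.394229, sinh=2.175393; start (x,ẋ)=(-0.122900, -0.071900) → end (x,ẋ)=(0.020572, 0.859249)
phase 2: p=-0.1104, T=0.410, ωT=1.442052, cosh=2.232904, sinh=1.996462; start (x,ẋ)=(0.020572, 0.859249) → end (x,ẋ)=(0.669781, 2.838299)

1 0.4320 0.0206 0.8592
2 0.8420 0.6698 2.8383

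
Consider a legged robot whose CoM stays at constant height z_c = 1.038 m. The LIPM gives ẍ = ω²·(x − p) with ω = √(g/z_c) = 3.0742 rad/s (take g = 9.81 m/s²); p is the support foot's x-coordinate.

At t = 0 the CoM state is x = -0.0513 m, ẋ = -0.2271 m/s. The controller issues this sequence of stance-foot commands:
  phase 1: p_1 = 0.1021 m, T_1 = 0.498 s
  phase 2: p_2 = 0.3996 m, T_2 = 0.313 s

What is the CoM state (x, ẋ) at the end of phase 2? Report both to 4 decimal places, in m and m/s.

x = -1.4248, ẋ = -5.2391

phase 1: p=0.1021, T=0.498, ωT=1.530952, cosh=2.419452, sinh=2.203122; start (x,ẋ)=(-0.051300, -0.227100) → end (x,ẋ)=(-0.431795, -1.588411)
phase 2: p=0.3996, T=0.313, ωT=0.962225, cosh=1.499777, sinh=1.117735; start (x,ẋ)=(-0.431795, -1.588411) → end (x,ẋ)=(-1.424831, -5.239054)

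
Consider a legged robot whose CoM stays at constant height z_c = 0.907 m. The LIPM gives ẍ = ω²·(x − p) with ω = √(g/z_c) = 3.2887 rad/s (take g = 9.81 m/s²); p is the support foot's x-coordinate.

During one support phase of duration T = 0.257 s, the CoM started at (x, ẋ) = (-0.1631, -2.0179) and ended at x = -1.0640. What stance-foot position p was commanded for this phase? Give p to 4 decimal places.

p = 0.6769

ωT = 3.2887·0.257 = 0.845196; cosh(ωT) = 1.378954, sinh(ωT) = 0.949480
x(T) = p + (x₀−p)·cosh(ωT) + (ẋ₀/ω)·sinh(ωT) ⇒ p·(1 − cosh) = x(T) − x₀·cosh − (ẋ₀/ω)·sinh
numerator   = -1.0640 − (-0.1631)·1.378954 − (-2.0179/3.2887)·0.949480 = -0.256505
denominator = 1 − 1.378954 = -0.378954
p = -0.256505 / -0.378954 = 0.6769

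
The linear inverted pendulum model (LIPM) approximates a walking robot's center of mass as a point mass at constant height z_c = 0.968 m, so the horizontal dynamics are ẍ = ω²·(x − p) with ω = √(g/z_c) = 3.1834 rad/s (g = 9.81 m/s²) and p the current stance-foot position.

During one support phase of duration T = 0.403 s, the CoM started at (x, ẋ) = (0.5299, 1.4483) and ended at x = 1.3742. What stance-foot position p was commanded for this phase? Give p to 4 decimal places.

ωT = 3.1834·0.403 = 1.282910; cosh(ωT) = 1.942176, sinh(ωT) = 1.664946
x(T) = p + (x₀−p)·cosh(ωT) + (ẋ₀/ω)·sinh(ωT) ⇒ p·(1 − cosh) = x(T) − x₀·cosh − (ẋ₀/ω)·sinh
numerator   = 1.3742 − (0.5299)·1.942176 − (1.4483/3.1834)·1.664946 = -0.412433
denominator = 1 − 1.942176 = -0.942176
p = -0.412433 / -0.942176 = 0.4377

p = 0.4377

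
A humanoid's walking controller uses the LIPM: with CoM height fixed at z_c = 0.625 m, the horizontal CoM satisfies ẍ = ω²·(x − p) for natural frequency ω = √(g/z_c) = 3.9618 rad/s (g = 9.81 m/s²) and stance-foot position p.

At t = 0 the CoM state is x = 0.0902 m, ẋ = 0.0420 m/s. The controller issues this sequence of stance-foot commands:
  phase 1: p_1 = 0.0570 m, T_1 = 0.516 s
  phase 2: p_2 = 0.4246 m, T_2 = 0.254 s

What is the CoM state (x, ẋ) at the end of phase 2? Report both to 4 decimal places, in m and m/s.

phase 1: p=0.0570, T=0.516, ωT=2.044289, cosh=3.926568, sinh=3.797096; start (x,ẋ)=(0.090200, 0.042000) → end (x,ẋ)=(0.227616, 0.664355)
phase 2: p=0.4246, T=0.254, ωT=1.006297, cosh=1.550512, sinh=1.184942; start (x,ẋ)=(0.227616, 0.664355) → end (x,ẋ)=(0.317877, 0.105348)

x = 0.3179, ẋ = 0.1053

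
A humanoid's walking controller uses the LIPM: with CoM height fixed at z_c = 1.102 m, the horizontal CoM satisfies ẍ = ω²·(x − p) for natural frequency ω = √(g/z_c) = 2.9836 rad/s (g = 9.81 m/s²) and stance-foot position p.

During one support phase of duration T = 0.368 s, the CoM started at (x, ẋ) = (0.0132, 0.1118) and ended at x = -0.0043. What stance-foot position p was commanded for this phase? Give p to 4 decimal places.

ωT = 2.9836·0.368 = 1.097965; cosh(ωT) = 1.665804, sinh(ωT) = 1.332254
x(T) = p + (x₀−p)·cosh(ωT) + (ẋ₀/ω)·sinh(ωT) ⇒ p·(1 − cosh) = x(T) − x₀·cosh − (ẋ₀/ω)·sinh
numerator   = -0.0043 − (0.0132)·1.665804 − (0.1118/2.9836)·1.332254 = -0.076210
denominator = 1 − 1.665804 = -0.665804
p = -0.076210 / -0.665804 = 0.1145

p = 0.1145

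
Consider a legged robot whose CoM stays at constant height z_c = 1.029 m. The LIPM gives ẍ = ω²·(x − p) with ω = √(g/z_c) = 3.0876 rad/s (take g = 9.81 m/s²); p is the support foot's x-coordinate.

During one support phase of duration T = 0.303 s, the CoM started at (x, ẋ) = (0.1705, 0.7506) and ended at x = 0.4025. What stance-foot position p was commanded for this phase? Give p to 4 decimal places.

p = 0.2345

ωT = 3.0876·0.303 = 0.935543; cosh(ωT) = 1.470485, sinh(ωT) = 1.078112
x(T) = p + (x₀−p)·cosh(ωT) + (ẋ₀/ω)·sinh(ωT) ⇒ p·(1 − cosh) = x(T) − x₀·cosh − (ẋ₀/ω)·sinh
numerator   = 0.4025 − (0.1705)·1.470485 − (0.7506/3.0876)·1.078112 = -0.110308
denominator = 1 − 1.470485 = -0.470485
p = -0.110308 / -0.470485 = 0.2345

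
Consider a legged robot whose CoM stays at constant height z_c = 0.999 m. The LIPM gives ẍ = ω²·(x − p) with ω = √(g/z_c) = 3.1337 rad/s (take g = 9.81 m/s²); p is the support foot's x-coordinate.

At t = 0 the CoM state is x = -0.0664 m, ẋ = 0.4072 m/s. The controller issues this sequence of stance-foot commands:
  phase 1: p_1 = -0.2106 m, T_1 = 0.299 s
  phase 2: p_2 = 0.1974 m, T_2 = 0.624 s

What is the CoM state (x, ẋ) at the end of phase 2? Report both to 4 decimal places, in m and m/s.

phase 1: p=-0.2106, T=0.299, ωT=0.936976, cosh=1.472032, sinh=1.080221; start (x,ẋ)=(-0.066400, 0.407200) → end (x,ẋ)=(0.142033, 1.087541)
phase 2: p=0.1974, T=0.624, ωT=1.955429, cosh=3.604226, sinh=3.462722; start (x,ẋ)=(0.142033, 1.087541) → end (x,ẋ)=(1.199573, 3.318952)

x = 1.1996, ẋ = 3.3190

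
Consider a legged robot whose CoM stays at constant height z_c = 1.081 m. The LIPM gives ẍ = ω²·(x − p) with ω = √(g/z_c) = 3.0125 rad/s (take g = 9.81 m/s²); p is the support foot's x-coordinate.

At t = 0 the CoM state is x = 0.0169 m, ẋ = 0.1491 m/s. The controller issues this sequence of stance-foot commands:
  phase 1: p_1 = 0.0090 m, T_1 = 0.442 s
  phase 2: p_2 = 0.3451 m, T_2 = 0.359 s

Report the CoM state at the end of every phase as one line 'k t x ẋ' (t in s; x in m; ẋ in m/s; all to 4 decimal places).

phase 1: p=0.0090, T=0.442, ωT=1.331525, cosh=2.025444, sinh=1.761370; start (x,ẋ)=(0.016900, 0.149100) → end (x,ẋ)=(0.112178, 0.343912)
phase 2: p=0.3451, T=0.359, ωT=1.081487, cosh=1.644077, sinh=1.304986; start (x,ẋ)=(0.112178, 0.343912) → end (x,ẋ)=(0.111138, -0.350262)

1 0.4420 0.1122 0.3439
2 0.8010 0.1111 -0.3503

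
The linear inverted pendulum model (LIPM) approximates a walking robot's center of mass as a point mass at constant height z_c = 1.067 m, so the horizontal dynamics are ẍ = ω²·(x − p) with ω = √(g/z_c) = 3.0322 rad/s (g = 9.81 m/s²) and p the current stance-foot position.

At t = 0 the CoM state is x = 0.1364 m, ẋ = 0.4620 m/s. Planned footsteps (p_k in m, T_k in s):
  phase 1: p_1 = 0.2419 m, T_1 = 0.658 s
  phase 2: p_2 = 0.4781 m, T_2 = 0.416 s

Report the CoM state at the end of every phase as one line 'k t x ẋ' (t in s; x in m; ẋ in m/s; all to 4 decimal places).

phase 1: p=0.2419, T=0.658, ωT=1.995188, cosh=3.744785, sinh=3.608797; start (x,ẋ)=(0.136400, 0.462000) → end (x,ẋ)=(0.396678, 0.575647)
phase 2: p=0.4781, T=0.416, ωT=1.261395, cosh=1.906801, sinh=1.623543; start (x,ẋ)=(0.396678, 0.575647) → end (x,ẋ)=(0.631066, 0.696812)

1 0.6580 0.3967 0.5756
2 1.0740 0.6311 0.6968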